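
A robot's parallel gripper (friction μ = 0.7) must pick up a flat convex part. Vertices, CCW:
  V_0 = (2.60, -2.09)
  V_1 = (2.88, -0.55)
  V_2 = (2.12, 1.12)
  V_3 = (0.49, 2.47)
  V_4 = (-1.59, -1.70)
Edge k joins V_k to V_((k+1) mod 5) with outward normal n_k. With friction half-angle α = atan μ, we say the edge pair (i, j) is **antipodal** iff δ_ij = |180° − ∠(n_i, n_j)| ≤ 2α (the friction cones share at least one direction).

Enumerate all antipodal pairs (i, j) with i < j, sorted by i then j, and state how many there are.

α = atan 0.7 = 34.99°;  2α = 69.98°
n_0 = (+0.9839, -0.1789)
n_1 = (+0.9102, +0.4142)
n_2 = (+0.6379, +0.7702)
n_3 = (-0.8949, +0.4464)
n_4 = (-0.0927, -0.9957)
  (0,1): δ = 145.23°  ·
  (0,2): δ = 119.33°  ·
  (0,3): δ = 16.21°  ✓
  (0,4): δ = 94.99°  ·
  (1,2): δ = 154.10°  ·
  (1,3): δ = 50.98°  ✓
  (1,4): δ = 60.21°  ✓
  (2,3): δ = 76.88°  ·
  (2,4): δ = 34.31°  ✓
  (3,4): δ = 68.81°  ✓
antipodal pairs: 5

count = 5; pairs: (0,3), (1,3), (1,4), (2,4), (3,4)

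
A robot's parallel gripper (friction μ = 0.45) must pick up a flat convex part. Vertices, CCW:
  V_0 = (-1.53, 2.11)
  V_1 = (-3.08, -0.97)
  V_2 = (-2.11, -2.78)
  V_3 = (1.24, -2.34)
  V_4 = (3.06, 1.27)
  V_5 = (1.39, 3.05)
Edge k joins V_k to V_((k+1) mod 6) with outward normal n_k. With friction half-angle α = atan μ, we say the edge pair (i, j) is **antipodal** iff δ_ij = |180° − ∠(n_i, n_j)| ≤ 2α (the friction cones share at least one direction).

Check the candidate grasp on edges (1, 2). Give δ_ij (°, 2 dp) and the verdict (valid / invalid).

α = atan 0.45 = 24.23°;  2α = 48.46°
edge 1: e_1 = (+0.97, -1.81);  n_1 = (-0.8814, -0.4724)
edge 2: e_2 = (+3.35, +0.44);  n_2 = (+0.1302, -0.9915)
∠(n_1, n_2) = 69.30°
δ = |180° − 69.30°| = 110.70°
110.70° > 2α = 48.46°  →  invalid

δ = 110.70°, invalid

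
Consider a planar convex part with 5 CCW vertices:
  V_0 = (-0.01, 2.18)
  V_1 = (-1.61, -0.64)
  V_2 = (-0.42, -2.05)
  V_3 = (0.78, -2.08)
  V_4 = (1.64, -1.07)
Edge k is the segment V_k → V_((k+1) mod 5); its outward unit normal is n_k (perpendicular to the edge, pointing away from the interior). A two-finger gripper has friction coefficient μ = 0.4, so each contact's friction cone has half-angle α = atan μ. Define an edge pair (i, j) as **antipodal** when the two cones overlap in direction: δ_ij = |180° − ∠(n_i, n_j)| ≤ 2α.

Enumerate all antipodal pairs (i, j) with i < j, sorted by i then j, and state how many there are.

count = 2; pairs: (0,3), (1,4)

α = atan 0.4 = 21.80°;  2α = 43.60°
n_0 = (-0.8698, +0.4935)
n_1 = (-0.7642, -0.6450)
n_2 = (-0.0250, -0.9997)
n_3 = (+0.7614, -0.6483)
n_4 = (+0.8917, +0.4527)
  (0,1): δ = 110.27°  ·
  (0,2): δ = 61.86°  ·
  (0,3): δ = 10.84°  ✓
  (0,4): δ = 56.49°  ·
  (1,2): δ = 131.60°  ·
  (1,3): δ = 80.58°  ·
  (1,4): δ = 13.25°  ✓
  (2,3): δ = 128.98°  ·
  (2,4): δ = 61.65°  ·
  (3,4): δ = 112.67°  ·
antipodal pairs: 2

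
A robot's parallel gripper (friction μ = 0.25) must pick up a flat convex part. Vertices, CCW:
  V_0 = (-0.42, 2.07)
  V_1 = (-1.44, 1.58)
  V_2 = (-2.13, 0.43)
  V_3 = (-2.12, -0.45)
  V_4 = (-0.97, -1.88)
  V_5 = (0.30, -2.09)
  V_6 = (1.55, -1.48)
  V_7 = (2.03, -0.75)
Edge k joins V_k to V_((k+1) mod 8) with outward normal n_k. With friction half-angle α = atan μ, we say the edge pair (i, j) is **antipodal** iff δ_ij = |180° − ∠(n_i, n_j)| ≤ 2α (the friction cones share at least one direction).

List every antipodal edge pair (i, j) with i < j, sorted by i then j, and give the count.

count = 3; pairs: (0,5), (1,6), (3,7)

α = atan 0.25 = 14.04°;  2α = 28.07°
n_0 = (-0.4330, +0.9014)
n_1 = (-0.8575, +0.5145)
n_2 = (-0.9999, -0.0114)
n_3 = (-0.7793, -0.6267)
n_4 = (-0.1631, -0.9866)
n_5 = (+0.4386, -0.8987)
n_6 = (+0.8356, -0.5494)
n_7 = (+0.7549, +0.6558)
  (0,1): δ = 146.62°  ·
  (0,2): δ = 115.01°  ·
  (0,3): δ = 76.85°  ·
  (0,4): δ = 35.05°  ·
  (0,5): δ = 0.35°  ✓
  (0,6): δ = 31.01°  ·
  (0,7): δ = 105.32°  ·
  (1,2): δ = 148.39°  ·
  (1,3): δ = 110.23°  ·
  (1,4): δ = 68.43°  ·
  (1,5): δ = 33.02°  ·
  (1,6): δ = 2.36°  ✓
  (1,7): δ = 71.95°  ·
  (2,3): δ = 141.84°  ·
  (2,4): δ = 100.04°  ·
  (2,5): δ = 64.64°  ·
  (2,6): δ = 33.98°  ·
  (2,7): δ = 40.33°  ·
  (3,4): δ = 138.20°  ·
  (3,5): δ = 102.79°  ·
  (3,6): δ = 72.13°  ·
  (3,7): δ = 2.18°  ✓
  (4,5): δ = 144.60°  ·
  (4,6): δ = 113.94°  ·
  (4,7): δ = 39.63°  ·
  (5,6): δ = 149.34°  ·
  (5,7): δ = 75.03°  ·
  (6,7): δ = 105.69°  ·
antipodal pairs: 3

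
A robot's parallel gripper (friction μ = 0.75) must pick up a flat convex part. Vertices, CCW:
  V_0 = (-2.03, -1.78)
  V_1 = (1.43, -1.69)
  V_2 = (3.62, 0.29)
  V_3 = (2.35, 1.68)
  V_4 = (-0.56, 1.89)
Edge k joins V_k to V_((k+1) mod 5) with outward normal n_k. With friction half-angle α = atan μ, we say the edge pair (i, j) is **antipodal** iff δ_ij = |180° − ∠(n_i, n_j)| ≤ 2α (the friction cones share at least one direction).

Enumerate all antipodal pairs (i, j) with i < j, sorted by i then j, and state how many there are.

count = 6; pairs: (0,2), (0,3), (0,4), (1,3), (1,4), (2,4)

α = atan 0.75 = 36.87°;  2α = 73.74°
n_0 = (+0.0260, -0.9997)
n_1 = (+0.6706, -0.7418)
n_2 = (+0.7383, +0.6745)
n_3 = (+0.0720, +0.9974)
n_4 = (-0.9283, +0.3718)
  (0,1): δ = 139.37°  ·
  (0,2): δ = 49.07°  ✓
  (0,3): δ = 5.62°  ✓
  (0,4): δ = 66.68°  ✓
  (1,2): δ = 89.70°  ·
  (1,3): δ = 46.24°  ✓
  (1,4): δ = 26.05°  ✓
  (2,3): δ = 136.54°  ·
  (2,4): δ = 64.25°  ✓
  (3,4): δ = 107.70°  ·
antipodal pairs: 6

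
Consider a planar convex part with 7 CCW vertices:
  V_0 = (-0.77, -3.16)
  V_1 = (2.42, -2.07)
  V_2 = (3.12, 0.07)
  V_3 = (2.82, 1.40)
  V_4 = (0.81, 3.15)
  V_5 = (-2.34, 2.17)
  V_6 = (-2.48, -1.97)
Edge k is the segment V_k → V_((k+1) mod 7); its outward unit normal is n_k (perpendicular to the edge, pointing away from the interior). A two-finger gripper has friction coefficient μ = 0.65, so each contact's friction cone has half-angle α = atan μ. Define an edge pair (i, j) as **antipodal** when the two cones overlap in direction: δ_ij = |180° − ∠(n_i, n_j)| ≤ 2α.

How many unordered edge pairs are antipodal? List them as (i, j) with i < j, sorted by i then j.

α = atan 0.65 = 33.02°;  2α = 66.05°
n_0 = (+0.3233, -0.9463)
n_1 = (+0.9504, -0.3109)
n_2 = (+0.9755, +0.2200)
n_3 = (+0.6566, +0.7542)
n_4 = (-0.2971, +0.9549)
n_5 = (-0.9994, +0.0338)
n_6 = (-0.5712, -0.8208)
  (0,1): δ = 126.98°  ·
  (0,2): δ = 96.15°  ·
  (0,3): δ = 59.91°  ✓
  (0,4): δ = 1.58°  ✓
  (0,5): δ = 69.20°  ·
  (0,6): δ = 126.30°  ·
  (1,2): δ = 149.18°  ·
  (1,3): δ = 112.93°  ·
  (1,4): δ = 54.61°  ✓
  (1,5): δ = 16.18°  ✓
  (1,6): δ = 73.28°  ·
  (2,3): δ = 143.76°  ·
  (2,4): δ = 85.43°  ·
  (2,5): δ = 14.65°  ✓
  (2,6): δ = 42.45°  ✓
  (3,4): δ = 121.67°  ·
  (3,5): δ = 50.89°  ✓
  (3,6): δ = 6.21°  ✓
  (4,5): δ = 109.22°  ·
  (4,6): δ = 52.12°  ✓
  (5,6): δ = 122.90°  ·
antipodal pairs: 9

count = 9; pairs: (0,3), (0,4), (1,4), (1,5), (2,5), (2,6), (3,5), (3,6), (4,6)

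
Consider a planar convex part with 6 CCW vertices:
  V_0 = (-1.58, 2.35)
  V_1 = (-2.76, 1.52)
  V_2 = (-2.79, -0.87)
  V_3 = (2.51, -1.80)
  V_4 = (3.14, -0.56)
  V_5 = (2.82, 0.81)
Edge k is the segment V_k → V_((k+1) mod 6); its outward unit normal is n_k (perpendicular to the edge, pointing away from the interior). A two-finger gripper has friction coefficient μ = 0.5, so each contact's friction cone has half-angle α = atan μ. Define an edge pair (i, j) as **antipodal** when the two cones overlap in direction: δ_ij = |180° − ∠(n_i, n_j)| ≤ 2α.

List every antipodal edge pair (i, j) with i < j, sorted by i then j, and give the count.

count = 5; pairs: (0,2), (0,3), (1,3), (1,4), (2,5)

α = atan 0.5 = 26.57°;  2α = 53.13°
n_0 = (-0.5753, +0.8179)
n_1 = (-0.9999, +0.0126)
n_2 = (-0.1728, -0.9850)
n_3 = (+0.8915, -0.4530)
n_4 = (+0.9738, +0.2275)
n_5 = (+0.3304, +0.9439)
  (0,1): δ = 125.84°  ·
  (0,2): δ = 45.07°  ✓
  (0,3): δ = 27.94°  ✓
  (0,4): δ = 68.03°  ·
  (0,5): δ = 125.59°  ·
  (1,2): δ = 99.23°  ·
  (1,3): δ = 26.21°  ✓
  (1,4): δ = 13.87°  ✓
  (1,5): δ = 71.43°  ·
  (2,3): δ = 106.98°  ·
  (2,4): δ = 66.90°  ·
  (2,5): δ = 9.34°  ✓
  (3,4): δ = 139.92°  ·
  (3,5): δ = 82.36°  ·
  (4,5): δ = 122.44°  ·
antipodal pairs: 5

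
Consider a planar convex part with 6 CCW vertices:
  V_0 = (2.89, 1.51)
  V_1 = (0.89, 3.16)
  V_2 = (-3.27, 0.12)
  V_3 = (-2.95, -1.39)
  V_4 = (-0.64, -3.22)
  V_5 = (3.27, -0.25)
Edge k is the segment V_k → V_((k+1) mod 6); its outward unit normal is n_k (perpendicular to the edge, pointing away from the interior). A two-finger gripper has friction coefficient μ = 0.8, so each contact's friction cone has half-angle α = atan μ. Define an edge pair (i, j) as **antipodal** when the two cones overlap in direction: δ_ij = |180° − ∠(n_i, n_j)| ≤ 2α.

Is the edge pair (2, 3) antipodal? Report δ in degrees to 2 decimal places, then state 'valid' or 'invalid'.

δ = 140.35°, invalid

α = atan 0.8 = 38.66°;  2α = 77.32°
edge 2: e_2 = (+0.32, -1.51);  n_2 = (-0.9783, -0.2073)
edge 3: e_3 = (+2.31, -1.83);  n_3 = (-0.6210, -0.7838)
∠(n_2, n_3) = 39.65°
δ = |180° − 39.65°| = 140.35°
140.35° > 2α = 77.32°  →  invalid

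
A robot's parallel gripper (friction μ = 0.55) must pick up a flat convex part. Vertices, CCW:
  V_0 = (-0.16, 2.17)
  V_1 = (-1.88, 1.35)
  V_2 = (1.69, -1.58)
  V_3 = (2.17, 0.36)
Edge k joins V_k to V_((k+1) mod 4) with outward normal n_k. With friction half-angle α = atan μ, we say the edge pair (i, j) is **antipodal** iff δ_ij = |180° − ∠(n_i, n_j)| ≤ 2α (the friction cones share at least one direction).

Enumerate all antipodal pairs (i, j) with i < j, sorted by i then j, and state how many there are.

α = atan 0.55 = 28.81°;  2α = 57.62°
n_0 = (-0.4303, +0.9027)
n_1 = (-0.6344, -0.7730)
n_2 = (+0.9707, -0.2402)
n_3 = (+0.6135, +0.7897)
  (0,1): δ = 64.87°  ·
  (0,2): δ = 50.61°  ✓
  (0,3): δ = 116.67°  ·
  (1,2): δ = 64.52°  ·
  (1,3): δ = 1.54°  ✓
  (2,3): δ = 113.94°  ·
antipodal pairs: 2

count = 2; pairs: (0,2), (1,3)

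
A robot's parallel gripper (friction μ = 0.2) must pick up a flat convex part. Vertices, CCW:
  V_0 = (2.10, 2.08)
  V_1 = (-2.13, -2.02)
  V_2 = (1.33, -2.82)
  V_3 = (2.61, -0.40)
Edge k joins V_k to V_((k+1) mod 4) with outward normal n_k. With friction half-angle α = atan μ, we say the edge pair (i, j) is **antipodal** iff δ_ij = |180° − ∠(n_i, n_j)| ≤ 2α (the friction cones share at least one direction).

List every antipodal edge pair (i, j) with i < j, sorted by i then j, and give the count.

count = 1; pairs: (0,2)

α = atan 0.2 = 11.31°;  2α = 22.62°
n_0 = (-0.6960, +0.7181)
n_1 = (-0.2253, -0.9743)
n_2 = (+0.8840, -0.4676)
n_3 = (+0.9795, +0.2014)
  (0,1): δ = 57.12°  ·
  (0,2): δ = 18.02°  ✓
  (0,3): δ = 57.51°  ·
  (1,2): δ = 104.86°  ·
  (1,3): δ = 65.36°  ·
  (2,3): δ = 140.50°  ·
antipodal pairs: 1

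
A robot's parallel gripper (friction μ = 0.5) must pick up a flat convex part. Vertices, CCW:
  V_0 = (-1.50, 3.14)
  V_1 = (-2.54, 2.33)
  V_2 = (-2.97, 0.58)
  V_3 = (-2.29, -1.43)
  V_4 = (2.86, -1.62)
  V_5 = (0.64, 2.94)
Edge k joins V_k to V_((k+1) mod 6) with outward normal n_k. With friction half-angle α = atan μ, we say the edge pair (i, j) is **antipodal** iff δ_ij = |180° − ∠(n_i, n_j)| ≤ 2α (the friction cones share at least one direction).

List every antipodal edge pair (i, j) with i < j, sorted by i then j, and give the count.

count = 4; pairs: (0,3), (1,4), (2,4), (3,5)

α = atan 0.5 = 26.57°;  2α = 53.13°
n_0 = (-0.6145, +0.7889)
n_1 = (-0.9711, +0.2386)
n_2 = (-0.9473, -0.3205)
n_3 = (-0.0369, -0.9993)
n_4 = (+0.8991, +0.4377)
n_5 = (+0.0931, +0.9957)
  (0,1): δ = 141.72°  ·
  (0,2): δ = 109.22°  ·
  (0,3): δ = 40.03°  ✓
  (0,4): δ = 78.05°  ·
  (0,5): δ = 136.75°  ·
  (1,2): δ = 147.50°  ·
  (1,3): δ = 78.31°  ·
  (1,4): δ = 39.76°  ✓
  (1,5): δ = 98.47°  ·
  (2,3): δ = 110.80°  ·
  (2,4): δ = 7.27°  ✓
  (2,5): δ = 65.97°  ·
  (3,4): δ = 61.93°  ·
  (3,5): δ = 3.23°  ✓
  (4,5): δ = 121.30°  ·
antipodal pairs: 4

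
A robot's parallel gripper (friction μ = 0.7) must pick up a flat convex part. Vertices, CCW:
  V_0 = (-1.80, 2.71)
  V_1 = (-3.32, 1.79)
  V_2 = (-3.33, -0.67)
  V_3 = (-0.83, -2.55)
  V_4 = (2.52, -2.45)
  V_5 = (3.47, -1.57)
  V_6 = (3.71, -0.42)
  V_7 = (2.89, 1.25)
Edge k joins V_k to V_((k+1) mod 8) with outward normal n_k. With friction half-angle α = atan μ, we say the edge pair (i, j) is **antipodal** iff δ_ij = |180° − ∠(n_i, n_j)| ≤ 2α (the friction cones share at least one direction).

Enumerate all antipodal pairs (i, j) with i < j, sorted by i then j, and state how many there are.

α = atan 0.7 = 34.99°;  2α = 69.98°
n_0 = (-0.5178, +0.8555)
n_1 = (-1.0000, +0.0041)
n_2 = (-0.6010, -0.7992)
n_3 = (+0.0298, -0.9996)
n_4 = (+0.6796, -0.7336)
n_5 = (+0.9789, -0.2043)
n_6 = (+0.8976, +0.4408)
n_7 = (+0.2972, +0.9548)
  (0,1): δ = 121.42°  ·
  (0,2): δ = 68.13°  ✓
  (0,3): δ = 29.48°  ✓
  (0,4): δ = 11.62°  ✓
  (0,5): δ = 47.03°  ✓
  (0,6): δ = 84.97°  ·
  (0,7): δ = 131.52°  ·
  (1,2): δ = 126.71°  ·
  (1,3): δ = 88.06°  ·
  (1,4): δ = 46.96°  ✓
  (1,5): δ = 11.56°  ✓
  (1,6): δ = 26.38°  ✓
  (1,7): δ = 72.94°  ·
  (2,3): δ = 141.35°  ·
  (2,4): δ = 100.25°  ·
  (2,5): δ = 64.85°  ✓
  (2,6): δ = 26.90°  ✓
  (2,7): δ = 19.65°  ✓
  (3,4): δ = 138.90°  ·
  (3,5): δ = 103.50°  ·
  (3,6): δ = 65.56°  ✓
  (3,7): δ = 19.00°  ✓
  (4,5): δ = 144.60°  ·
  (4,6): δ = 106.66°  ·
  (4,7): δ = 60.10°  ✓
  (5,6): δ = 142.06°  ·
  (5,7): δ = 95.50°  ·
  (6,7): δ = 133.44°  ·
antipodal pairs: 13

count = 13; pairs: (0,2), (0,3), (0,4), (0,5), (1,4), (1,5), (1,6), (2,5), (2,6), (2,7), (3,6), (3,7), (4,7)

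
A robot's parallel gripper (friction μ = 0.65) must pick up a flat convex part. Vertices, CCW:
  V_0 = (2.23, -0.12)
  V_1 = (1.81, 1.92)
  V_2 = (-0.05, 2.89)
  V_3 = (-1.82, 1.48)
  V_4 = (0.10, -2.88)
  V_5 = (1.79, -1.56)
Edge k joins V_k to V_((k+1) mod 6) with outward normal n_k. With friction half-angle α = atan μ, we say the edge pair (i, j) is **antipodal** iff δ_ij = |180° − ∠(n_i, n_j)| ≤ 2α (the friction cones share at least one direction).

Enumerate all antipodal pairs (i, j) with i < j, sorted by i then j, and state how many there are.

count = 7; pairs: (0,2), (0,3), (1,3), (1,4), (2,4), (2,5), (3,5)

α = atan 0.65 = 33.02°;  2α = 66.05°
n_0 = (+0.9795, +0.2017)
n_1 = (+0.4624, +0.8867)
n_2 = (-0.6231, +0.7822)
n_3 = (-0.9152, -0.4030)
n_4 = (+0.6156, -0.7881)
n_5 = (+0.9564, -0.2922)
  (0,1): δ = 129.18°  ·
  (0,2): δ = 63.09°  ✓
  (0,3): δ = 12.13°  ✓
  (0,4): δ = 116.36°  ·
  (0,5): δ = 151.38°  ·
  (1,2): δ = 113.92°  ·
  (1,3): δ = 38.69°  ✓
  (1,4): δ = 65.53°  ✓
  (1,5): δ = 100.55°  ·
  (2,3): δ = 104.77°  ·
  (2,4): δ = 0.55°  ✓
  (2,5): δ = 34.47°  ✓
  (3,4): δ = 75.77°  ·
  (3,5): δ = 40.76°  ✓
  (4,5): δ = 144.98°  ·
antipodal pairs: 7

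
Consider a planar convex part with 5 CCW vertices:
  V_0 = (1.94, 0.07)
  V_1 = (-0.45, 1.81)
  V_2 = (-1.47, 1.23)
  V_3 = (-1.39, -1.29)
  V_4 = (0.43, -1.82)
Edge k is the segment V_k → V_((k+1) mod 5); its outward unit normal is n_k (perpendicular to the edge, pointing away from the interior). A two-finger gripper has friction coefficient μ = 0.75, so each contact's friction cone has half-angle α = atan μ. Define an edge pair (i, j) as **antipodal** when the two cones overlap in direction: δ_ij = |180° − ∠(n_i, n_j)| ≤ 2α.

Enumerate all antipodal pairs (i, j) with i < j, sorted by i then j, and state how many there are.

α = atan 0.75 = 36.87°;  2α = 73.74°
n_0 = (+0.5886, +0.8084)
n_1 = (-0.4943, +0.8693)
n_2 = (-0.9995, -0.0317)
n_3 = (-0.2796, -0.9601)
n_4 = (+0.7813, -0.6242)
  (0,1): δ = 114.32°  ·
  (0,2): δ = 52.13°  ✓
  (0,3): δ = 19.82°  ✓
  (0,4): δ = 87.43°  ·
  (1,2): δ = 117.81°  ·
  (1,3): δ = 45.86°  ✓
  (1,4): δ = 21.75°  ✓
  (2,3): δ = 108.05°  ·
  (2,4): δ = 40.44°  ✓
  (3,4): δ = 112.39°  ·
antipodal pairs: 5

count = 5; pairs: (0,2), (0,3), (1,3), (1,4), (2,4)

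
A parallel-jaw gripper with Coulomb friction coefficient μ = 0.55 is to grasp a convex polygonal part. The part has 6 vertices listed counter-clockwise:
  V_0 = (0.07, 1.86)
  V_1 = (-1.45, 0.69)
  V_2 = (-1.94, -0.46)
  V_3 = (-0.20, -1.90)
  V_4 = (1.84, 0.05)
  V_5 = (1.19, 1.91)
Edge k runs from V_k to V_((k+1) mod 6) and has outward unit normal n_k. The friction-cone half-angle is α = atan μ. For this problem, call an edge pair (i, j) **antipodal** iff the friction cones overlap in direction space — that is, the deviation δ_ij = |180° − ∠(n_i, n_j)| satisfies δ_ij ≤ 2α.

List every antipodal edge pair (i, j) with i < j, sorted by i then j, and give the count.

count = 6; pairs: (0,3), (1,3), (1,4), (2,4), (2,5), (3,5)

α = atan 0.55 = 28.81°;  2α = 57.62°
n_0 = (-0.6100, +0.7924)
n_1 = (-0.9200, +0.3920)
n_2 = (-0.6376, -0.7704)
n_3 = (+0.6910, -0.7229)
n_4 = (+0.9440, +0.3299)
n_5 = (-0.0446, +0.9990)
  (0,1): δ = 150.67°  ·
  (0,2): δ = 77.20°  ·
  (0,3): δ = 6.12°  ✓
  (0,4): δ = 71.68°  ·
  (0,5): δ = 144.97°  ·
  (1,2): δ = 106.53°  ·
  (1,3): δ = 23.21°  ✓
  (1,4): δ = 42.34°  ✓
  (1,5): δ = 115.63°  ·
  (2,3): δ = 96.68°  ·
  (2,4): δ = 31.13°  ✓
  (2,5): δ = 42.17°  ✓
  (3,4): δ = 114.45°  ·
  (3,5): δ = 41.15°  ✓
  (4,5): δ = 106.71°  ·
antipodal pairs: 6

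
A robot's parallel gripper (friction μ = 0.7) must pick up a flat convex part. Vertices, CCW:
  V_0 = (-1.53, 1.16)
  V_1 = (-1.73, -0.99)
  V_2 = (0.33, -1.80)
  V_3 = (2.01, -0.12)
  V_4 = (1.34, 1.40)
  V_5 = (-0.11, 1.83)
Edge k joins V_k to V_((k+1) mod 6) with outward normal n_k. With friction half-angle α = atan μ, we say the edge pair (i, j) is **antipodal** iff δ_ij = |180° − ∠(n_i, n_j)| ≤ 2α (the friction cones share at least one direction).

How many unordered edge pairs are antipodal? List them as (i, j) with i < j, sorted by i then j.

count = 7; pairs: (0,2), (0,3), (1,3), (1,4), (1,5), (2,4), (2,5)

α = atan 0.7 = 34.99°;  2α = 69.98°
n_0 = (-0.9957, +0.0926)
n_1 = (-0.3659, -0.9306)
n_2 = (+0.7071, -0.7071)
n_3 = (+0.9150, +0.4033)
n_4 = (+0.2843, +0.9587)
n_5 = (-0.4267, +0.9044)
  (0,1): δ = 106.15°  ·
  (0,2): δ = 39.69°  ✓
  (0,3): δ = 29.10°  ✓
  (0,4): δ = 78.80°  ·
  (0,5): δ = 120.57°  ·
  (1,2): δ = 113.54°  ·
  (1,3): δ = 44.75°  ✓
  (1,4): δ = 4.95°  ✓
  (1,5): δ = 46.72°  ✓
  (2,3): δ = 111.21°  ·
  (2,4): δ = 61.52°  ✓
  (2,5): δ = 19.74°  ✓
  (3,4): δ = 130.31°  ·
  (3,5): δ = 88.53°  ·
  (4,5): δ = 138.22°  ·
antipodal pairs: 7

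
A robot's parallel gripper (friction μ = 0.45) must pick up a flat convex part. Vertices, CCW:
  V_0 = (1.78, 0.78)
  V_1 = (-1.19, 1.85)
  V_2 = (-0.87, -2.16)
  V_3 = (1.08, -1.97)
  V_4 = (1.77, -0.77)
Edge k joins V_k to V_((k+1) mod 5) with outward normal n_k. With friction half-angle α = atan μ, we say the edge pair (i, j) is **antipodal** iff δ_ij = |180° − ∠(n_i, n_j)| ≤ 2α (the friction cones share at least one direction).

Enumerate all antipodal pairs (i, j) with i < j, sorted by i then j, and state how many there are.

α = atan 0.45 = 24.23°;  2α = 48.46°
n_0 = (+0.3389, +0.9408)
n_1 = (-0.9968, -0.0795)
n_2 = (+0.0970, -0.9953)
n_3 = (+0.8669, -0.4985)
n_4 = (+1.0000, -0.0065)
  (0,1): δ = 65.62°  ·
  (0,2): δ = 25.38°  ✓
  (0,3): δ = 79.91°  ·
  (0,4): δ = 109.44°  ·
  (1,2): δ = 89.00°  ·
  (1,3): δ = 34.46°  ✓
  (1,4): δ = 4.93°  ✓
  (2,3): δ = 125.46°  ·
  (2,4): δ = 95.93°  ·
  (3,4): δ = 150.47°  ·
antipodal pairs: 3

count = 3; pairs: (0,2), (1,3), (1,4)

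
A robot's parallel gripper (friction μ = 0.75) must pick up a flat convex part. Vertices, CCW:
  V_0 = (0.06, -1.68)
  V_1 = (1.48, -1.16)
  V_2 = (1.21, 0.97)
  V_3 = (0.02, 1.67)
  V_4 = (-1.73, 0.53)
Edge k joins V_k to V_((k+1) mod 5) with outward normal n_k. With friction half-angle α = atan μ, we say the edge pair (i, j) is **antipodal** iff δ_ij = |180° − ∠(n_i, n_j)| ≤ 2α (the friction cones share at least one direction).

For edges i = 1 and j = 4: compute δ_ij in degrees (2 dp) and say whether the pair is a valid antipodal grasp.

α = atan 0.75 = 36.87°;  2α = 73.74°
edge 1: e_1 = (-0.27, +2.13);  n_1 = (+0.9921, +0.1258)
edge 4: e_4 = (+1.79, -2.21);  n_4 = (-0.7771, -0.6294)
∠(n_1, n_4) = 148.22°
δ = |180° − 148.22°| = 31.78°
31.78° ≤ 2α = 73.74°  →  valid

δ = 31.78°, valid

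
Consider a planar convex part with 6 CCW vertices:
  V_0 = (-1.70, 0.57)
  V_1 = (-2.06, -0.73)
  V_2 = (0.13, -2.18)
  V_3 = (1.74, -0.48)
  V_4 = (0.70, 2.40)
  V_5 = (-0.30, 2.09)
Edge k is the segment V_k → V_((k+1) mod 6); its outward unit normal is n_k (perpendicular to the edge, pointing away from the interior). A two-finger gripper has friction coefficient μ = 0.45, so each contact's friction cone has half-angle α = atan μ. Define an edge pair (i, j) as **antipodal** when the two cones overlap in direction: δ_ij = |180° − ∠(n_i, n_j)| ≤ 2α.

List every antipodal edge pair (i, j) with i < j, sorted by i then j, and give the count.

count = 5; pairs: (0,2), (0,3), (1,3), (2,4), (2,5)

α = atan 0.45 = 24.23°;  2α = 48.46°
n_0 = (-0.9637, +0.2669)
n_1 = (-0.5521, -0.8338)
n_2 = (+0.7261, -0.6876)
n_3 = (+0.9406, +0.3396)
n_4 = (-0.2961, +0.9552)
n_5 = (-0.7355, +0.6775)
  (0,1): δ = 108.03°  ·
  (0,2): δ = 27.96°  ✓
  (0,3): δ = 35.33°  ✓
  (0,4): δ = 122.70°  ·
  (0,5): δ = 152.83°  ·
  (1,2): δ = 99.93°  ·
  (1,3): δ = 36.64°  ✓
  (1,4): δ = 50.73°  ·
  (1,5): δ = 80.86°  ·
  (2,3): δ = 116.70°  ·
  (2,4): δ = 29.33°  ✓
  (2,5): δ = 0.80°  ✓
  (3,4): δ = 92.63°  ·
  (3,5): δ = 62.50°  ·
  (4,5): δ = 149.87°  ·
antipodal pairs: 5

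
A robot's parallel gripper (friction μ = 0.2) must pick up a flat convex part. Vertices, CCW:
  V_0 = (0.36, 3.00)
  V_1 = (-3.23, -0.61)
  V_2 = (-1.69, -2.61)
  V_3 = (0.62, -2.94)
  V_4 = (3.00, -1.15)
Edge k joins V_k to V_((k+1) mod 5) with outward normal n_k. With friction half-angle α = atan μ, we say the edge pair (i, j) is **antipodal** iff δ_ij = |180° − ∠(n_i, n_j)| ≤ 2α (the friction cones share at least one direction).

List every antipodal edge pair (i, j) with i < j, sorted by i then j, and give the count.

count = 2; pairs: (0,3), (1,4)

α = atan 0.2 = 11.31°;  2α = 22.62°
n_0 = (-0.7091, +0.7051)
n_1 = (-0.7923, -0.6101)
n_2 = (-0.1414, -0.9899)
n_3 = (+0.6011, -0.7992)
n_4 = (+0.8437, +0.5367)
  (0,1): δ = 97.56°  ·
  (0,2): δ = 53.29°  ·
  (0,3): δ = 8.21°  ✓
  (0,4): δ = 77.30°  ·
  (1,2): δ = 135.73°  ·
  (1,3): δ = 90.65°  ·
  (1,4): δ = 5.13°  ✓
  (2,3): δ = 134.92°  ·
  (2,4): δ = 49.41°  ·
  (3,4): δ = 94.48°  ·
antipodal pairs: 2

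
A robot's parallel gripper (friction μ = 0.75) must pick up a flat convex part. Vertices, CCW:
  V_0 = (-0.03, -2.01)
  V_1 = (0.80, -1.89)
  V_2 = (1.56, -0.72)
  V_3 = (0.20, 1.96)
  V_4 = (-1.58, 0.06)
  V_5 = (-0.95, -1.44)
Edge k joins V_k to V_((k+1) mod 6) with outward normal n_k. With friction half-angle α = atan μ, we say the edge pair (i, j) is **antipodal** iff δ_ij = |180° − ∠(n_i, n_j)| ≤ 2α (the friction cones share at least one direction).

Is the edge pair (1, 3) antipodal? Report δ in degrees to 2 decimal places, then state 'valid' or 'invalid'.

δ = 10.13°, valid

α = atan 0.75 = 36.87°;  2α = 73.74°
edge 1: e_1 = (+0.76, +1.17);  n_1 = (+0.8386, -0.5447)
edge 3: e_3 = (-1.78, -1.90);  n_3 = (-0.7298, +0.6837)
∠(n_1, n_3) = 169.87°
δ = |180° − 169.87°| = 10.13°
10.13° ≤ 2α = 73.74°  →  valid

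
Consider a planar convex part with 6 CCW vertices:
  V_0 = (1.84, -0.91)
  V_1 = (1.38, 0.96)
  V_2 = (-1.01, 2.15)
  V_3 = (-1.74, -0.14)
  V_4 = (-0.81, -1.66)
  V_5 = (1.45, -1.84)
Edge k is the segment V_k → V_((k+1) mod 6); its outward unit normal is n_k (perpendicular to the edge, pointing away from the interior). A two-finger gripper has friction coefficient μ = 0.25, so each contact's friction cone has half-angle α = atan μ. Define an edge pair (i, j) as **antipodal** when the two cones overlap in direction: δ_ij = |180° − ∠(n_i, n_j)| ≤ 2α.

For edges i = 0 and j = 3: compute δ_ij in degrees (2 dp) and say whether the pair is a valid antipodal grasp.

δ = 17.64°, valid

α = atan 0.25 = 14.04°;  2α = 28.07°
edge 0: e_0 = (-0.46, +1.87);  n_0 = (+0.9711, +0.2389)
edge 3: e_3 = (+0.93, -1.52);  n_3 = (-0.8530, -0.5219)
∠(n_0, n_3) = 162.36°
δ = |180° − 162.36°| = 17.64°
17.64° ≤ 2α = 28.07°  →  valid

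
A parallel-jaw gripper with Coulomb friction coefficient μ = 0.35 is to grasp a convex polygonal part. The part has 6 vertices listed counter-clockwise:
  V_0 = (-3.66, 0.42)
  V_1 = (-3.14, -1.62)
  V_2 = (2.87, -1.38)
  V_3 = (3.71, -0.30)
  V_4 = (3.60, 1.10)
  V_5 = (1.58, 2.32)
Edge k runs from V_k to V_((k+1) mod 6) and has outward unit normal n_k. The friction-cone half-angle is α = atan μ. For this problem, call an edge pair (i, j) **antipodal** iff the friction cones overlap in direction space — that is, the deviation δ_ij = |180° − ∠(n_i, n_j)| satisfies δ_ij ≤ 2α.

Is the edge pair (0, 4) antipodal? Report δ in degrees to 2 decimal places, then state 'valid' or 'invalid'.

δ = 44.57°, invalid

α = atan 0.35 = 19.29°;  2α = 38.58°
edge 0: e_0 = (+0.52, -2.04);  n_0 = (-0.9690, -0.2470)
edge 4: e_4 = (-2.02, +1.22);  n_4 = (+0.5170, +0.8560)
∠(n_0, n_4) = 135.43°
δ = |180° − 135.43°| = 44.57°
44.57° > 2α = 38.58°  →  invalid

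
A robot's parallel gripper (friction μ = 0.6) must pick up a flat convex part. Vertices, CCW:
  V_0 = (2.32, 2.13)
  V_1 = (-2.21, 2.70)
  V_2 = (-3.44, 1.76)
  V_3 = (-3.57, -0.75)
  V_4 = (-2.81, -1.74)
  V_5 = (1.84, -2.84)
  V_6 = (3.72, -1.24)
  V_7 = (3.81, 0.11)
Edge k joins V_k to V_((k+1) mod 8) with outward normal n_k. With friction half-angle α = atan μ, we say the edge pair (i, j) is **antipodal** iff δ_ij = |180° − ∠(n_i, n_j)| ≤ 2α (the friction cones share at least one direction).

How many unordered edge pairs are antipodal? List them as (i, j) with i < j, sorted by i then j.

count = 12; pairs: (0,3), (0,4), (0,5), (1,4), (1,5), (1,6), (2,5), (2,6), (2,7), (3,6), (3,7), (4,7)

α = atan 0.6 = 30.96°;  2α = 61.93°
n_0 = (+0.1248, +0.9922)
n_1 = (-0.6072, +0.7945)
n_2 = (-0.9987, +0.0517)
n_3 = (-0.7932, -0.6089)
n_4 = (-0.2302, -0.9731)
n_5 = (+0.6481, -0.7615)
n_6 = (+0.9978, -0.0665)
n_7 = (+0.8048, +0.5936)
  (0,1): δ = 135.44°  ·
  (0,2): δ = 85.79°  ·
  (0,3): δ = 45.32°  ✓
  (0,4): δ = 6.14°  ✓
  (0,5): δ = 47.57°  ✓
  (0,6): δ = 93.36°  ·
  (0,7): δ = 133.59°  ·
  (1,2): δ = 130.35°  ·
  (1,3): δ = 89.88°  ·
  (1,4): δ = 50.70°  ✓
  (1,5): δ = 3.01°  ✓
  (1,6): δ = 48.80°  ✓
  (1,7): δ = 89.03°  ·
  (2,3): δ = 139.52°  ·
  (2,4): δ = 100.34°  ·
  (2,5): δ = 46.64°  ✓
  (2,6): δ = 0.85°  ✓
  (2,7): δ = 39.38°  ✓
  (3,4): δ = 140.82°  ·
  (3,5): δ = 87.11°  ·
  (3,6): δ = 41.33°  ✓
  (3,7): δ = 1.10°  ✓
  (4,5): δ = 126.29°  ·
  (4,6): δ = 80.50°  ·
  (4,7): δ = 40.28°  ✓
  (5,6): δ = 134.21°  ·
  (5,7): δ = 93.99°  ·
  (6,7): δ = 139.77°  ·
antipodal pairs: 12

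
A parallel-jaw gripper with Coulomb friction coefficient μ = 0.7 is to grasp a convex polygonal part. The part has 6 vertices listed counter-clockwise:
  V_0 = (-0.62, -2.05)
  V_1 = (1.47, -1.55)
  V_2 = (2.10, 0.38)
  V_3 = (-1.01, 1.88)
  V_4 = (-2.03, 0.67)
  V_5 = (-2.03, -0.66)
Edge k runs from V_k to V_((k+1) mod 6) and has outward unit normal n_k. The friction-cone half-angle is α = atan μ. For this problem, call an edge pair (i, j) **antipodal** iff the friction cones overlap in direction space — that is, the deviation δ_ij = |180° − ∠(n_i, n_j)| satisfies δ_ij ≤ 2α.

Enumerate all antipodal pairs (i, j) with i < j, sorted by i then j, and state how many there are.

α = atan 0.7 = 34.99°;  2α = 69.98°
n_0 = (+0.2327, -0.9726)
n_1 = (+0.9506, -0.3103)
n_2 = (+0.4344, +0.9007)
n_3 = (-0.7646, +0.6445)
n_4 = (-1.0000, -0.0000)
n_5 = (-0.7020, -0.7121)
  (0,1): δ = 121.53°  ·
  (0,2): δ = 39.20°  ✓
  (0,3): δ = 36.42°  ✓
  (0,4): δ = 76.55°  ·
  (0,5): δ = 121.95°  ·
  (1,2): δ = 97.67°  ·
  (1,3): δ = 22.05°  ✓
  (1,4): δ = 18.08°  ✓
  (1,5): δ = 63.49°  ✓
  (2,3): δ = 104.38°  ·
  (2,4): δ = 64.25°  ✓
  (2,5): δ = 18.84°  ✓
  (3,4): δ = 139.87°  ·
  (3,5): δ = 94.46°  ·
  (4,5): δ = 134.59°  ·
antipodal pairs: 7

count = 7; pairs: (0,2), (0,3), (1,3), (1,4), (1,5), (2,4), (2,5)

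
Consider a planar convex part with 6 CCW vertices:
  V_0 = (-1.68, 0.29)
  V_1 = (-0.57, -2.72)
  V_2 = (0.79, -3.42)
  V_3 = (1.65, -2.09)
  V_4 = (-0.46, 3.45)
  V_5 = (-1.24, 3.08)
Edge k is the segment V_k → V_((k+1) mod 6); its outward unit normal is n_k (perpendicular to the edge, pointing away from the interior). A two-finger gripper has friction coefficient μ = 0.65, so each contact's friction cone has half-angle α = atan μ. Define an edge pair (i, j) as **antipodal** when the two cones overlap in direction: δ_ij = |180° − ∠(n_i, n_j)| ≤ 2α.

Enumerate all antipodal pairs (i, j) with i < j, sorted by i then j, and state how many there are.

count = 7; pairs: (0,2), (0,3), (1,3), (1,4), (2,4), (2,5), (3,5)

α = atan 0.65 = 33.02°;  2α = 66.05°
n_0 = (-0.9382, -0.3460)
n_1 = (-0.4576, -0.8891)
n_2 = (+0.8397, -0.5430)
n_3 = (+0.9345, +0.3559)
n_4 = (-0.4286, +0.9035)
n_5 = (-0.9878, +0.1558)
  (0,1): δ = 137.48°  ·
  (0,2): δ = 53.13°  ✓
  (0,3): δ = 0.61°  ✓
  (0,4): δ = 95.14°  ·
  (0,5): δ = 150.80°  ·
  (1,2): δ = 95.65°  ·
  (1,3): δ = 41.91°  ✓
  (1,4): δ = 52.61°  ✓
  (1,5): δ = 108.27°  ·
  (2,3): δ = 126.26°  ·
  (2,4): δ = 31.73°  ✓
  (2,5): δ = 23.93°  ✓
  (3,4): δ = 85.47°  ·
  (3,5): δ = 29.81°  ✓
  (4,5): δ = 124.34°  ·
antipodal pairs: 7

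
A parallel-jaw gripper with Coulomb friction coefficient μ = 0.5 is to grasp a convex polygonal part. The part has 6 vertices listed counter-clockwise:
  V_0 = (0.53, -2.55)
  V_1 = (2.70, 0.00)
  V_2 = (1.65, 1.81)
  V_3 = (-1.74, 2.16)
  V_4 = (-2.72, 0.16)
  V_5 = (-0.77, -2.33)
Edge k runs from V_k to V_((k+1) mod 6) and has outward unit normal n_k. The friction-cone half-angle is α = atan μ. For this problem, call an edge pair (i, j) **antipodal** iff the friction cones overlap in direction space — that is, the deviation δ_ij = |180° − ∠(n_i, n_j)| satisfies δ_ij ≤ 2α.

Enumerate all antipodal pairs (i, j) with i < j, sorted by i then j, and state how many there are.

α = atan 0.5 = 26.57°;  2α = 53.13°
n_0 = (+0.7616, -0.6481)
n_1 = (+0.8650, +0.5018)
n_2 = (+0.1027, +0.9947)
n_3 = (-0.8980, +0.4400)
n_4 = (-0.7873, -0.6166)
n_5 = (-0.1669, -0.9860)
  (0,1): δ = 109.48°  ·
  (0,2): δ = 55.50°  ·
  (0,3): δ = 14.29°  ✓
  (0,4): δ = 78.46°  ·
  (0,5): δ = 120.79°  ·
  (1,2): δ = 126.01°  ·
  (1,3): δ = 56.22°  ·
  (1,4): δ = 7.95°  ✓
  (1,5): δ = 50.28°  ✓
  (2,3): δ = 110.21°  ·
  (2,4): δ = 46.04°  ✓
  (2,5): δ = 3.71°  ✓
  (3,4): δ = 115.83°  ·
  (3,5): δ = 73.50°  ·
  (4,5): δ = 137.67°  ·
antipodal pairs: 5

count = 5; pairs: (0,3), (1,4), (1,5), (2,4), (2,5)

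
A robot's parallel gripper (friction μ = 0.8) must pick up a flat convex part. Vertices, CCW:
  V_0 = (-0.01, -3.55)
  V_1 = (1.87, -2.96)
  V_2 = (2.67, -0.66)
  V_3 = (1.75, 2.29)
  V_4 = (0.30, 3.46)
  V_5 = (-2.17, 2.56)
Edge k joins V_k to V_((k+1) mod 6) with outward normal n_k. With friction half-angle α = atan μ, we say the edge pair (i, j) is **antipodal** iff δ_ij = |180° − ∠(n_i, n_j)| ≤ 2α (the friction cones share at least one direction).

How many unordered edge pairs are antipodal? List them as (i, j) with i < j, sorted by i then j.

α = atan 0.8 = 38.66°;  2α = 77.32°
n_0 = (+0.2994, -0.9541)
n_1 = (+0.9445, -0.3285)
n_2 = (+0.9547, +0.2977)
n_3 = (+0.6280, +0.7782)
n_4 = (-0.3424, +0.9396)
n_5 = (-0.9428, -0.3333)
  (0,1): δ = 126.60°  ·
  (0,2): δ = 90.10°  ·
  (0,3): δ = 56.32°  ✓
  (0,4): δ = 2.60°  ✓
  (0,5): δ = 92.05°  ·
  (1,2): δ = 143.50°  ·
  (1,3): δ = 109.72°  ·
  (1,4): δ = 50.80°  ✓
  (1,5): δ = 38.65°  ✓
  (2,3): δ = 146.22°  ·
  (2,4): δ = 87.30°  ·
  (2,5): δ = 2.15°  ✓
  (3,4): δ = 121.08°  ·
  (3,5): δ = 31.63°  ✓
  (4,5): δ = 90.55°  ·
antipodal pairs: 6

count = 6; pairs: (0,3), (0,4), (1,4), (1,5), (2,5), (3,5)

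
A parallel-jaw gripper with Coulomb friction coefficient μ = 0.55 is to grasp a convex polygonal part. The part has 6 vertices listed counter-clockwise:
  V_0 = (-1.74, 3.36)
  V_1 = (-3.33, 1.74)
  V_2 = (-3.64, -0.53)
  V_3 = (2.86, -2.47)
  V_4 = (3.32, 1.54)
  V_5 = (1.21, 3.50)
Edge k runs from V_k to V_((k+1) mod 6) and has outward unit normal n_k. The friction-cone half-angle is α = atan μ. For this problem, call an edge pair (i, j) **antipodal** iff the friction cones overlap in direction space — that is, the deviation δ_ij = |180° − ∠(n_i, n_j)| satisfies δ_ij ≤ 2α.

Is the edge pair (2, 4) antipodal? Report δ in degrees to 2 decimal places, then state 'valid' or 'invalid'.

δ = 26.27°, valid

α = atan 0.55 = 28.81°;  2α = 57.62°
edge 2: e_2 = (+6.50, -1.94);  n_2 = (-0.2860, -0.9582)
edge 4: e_4 = (-2.11, +1.96);  n_4 = (+0.6806, +0.7327)
∠(n_2, n_4) = 153.73°
δ = |180° − 153.73°| = 26.27°
26.27° ≤ 2α = 57.62°  →  valid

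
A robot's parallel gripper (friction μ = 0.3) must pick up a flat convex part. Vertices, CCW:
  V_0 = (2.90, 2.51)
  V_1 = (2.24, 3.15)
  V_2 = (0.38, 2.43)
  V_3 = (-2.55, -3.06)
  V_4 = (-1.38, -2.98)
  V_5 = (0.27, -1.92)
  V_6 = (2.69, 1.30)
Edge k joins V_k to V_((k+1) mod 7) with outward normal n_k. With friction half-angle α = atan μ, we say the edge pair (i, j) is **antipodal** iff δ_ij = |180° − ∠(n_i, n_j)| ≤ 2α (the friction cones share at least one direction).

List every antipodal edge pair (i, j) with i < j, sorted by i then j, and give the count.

α = atan 0.3 = 16.70°;  2α = 33.40°
n_0 = (+0.6961, +0.7179)
n_1 = (-0.3610, +0.9326)
n_2 = (-0.8822, +0.4708)
n_3 = (+0.0682, -0.9977)
n_4 = (+0.5405, -0.8413)
n_5 = (+0.7994, -0.6008)
n_6 = (+0.9853, -0.1710)
  (0,1): δ = 114.72°  ·
  (0,2): δ = 73.97°  ·
  (0,3): δ = 48.03°  ·
  (0,4): δ = 76.84°  ·
  (0,5): δ = 97.19°  ·
  (0,6): δ = 124.27°  ·
  (1,2): δ = 139.25°  ·
  (1,3): δ = 17.25°  ✓
  (1,4): δ = 11.56°  ✓
  (1,5): δ = 31.91°  ✓
  (1,6): δ = 58.99°  ·
  (2,3): δ = 58.00°  ·
  (2,4): δ = 29.19°  ✓
  (2,5): δ = 8.84°  ✓
  (2,6): δ = 18.24°  ✓
  (3,4): δ = 151.19°  ·
  (3,5): δ = 130.84°  ·
  (3,6): δ = 103.76°  ·
  (4,5): δ = 159.64°  ·
  (4,6): δ = 132.56°  ·
  (5,6): δ = 152.92°  ·
antipodal pairs: 6

count = 6; pairs: (1,3), (1,4), (1,5), (2,4), (2,5), (2,6)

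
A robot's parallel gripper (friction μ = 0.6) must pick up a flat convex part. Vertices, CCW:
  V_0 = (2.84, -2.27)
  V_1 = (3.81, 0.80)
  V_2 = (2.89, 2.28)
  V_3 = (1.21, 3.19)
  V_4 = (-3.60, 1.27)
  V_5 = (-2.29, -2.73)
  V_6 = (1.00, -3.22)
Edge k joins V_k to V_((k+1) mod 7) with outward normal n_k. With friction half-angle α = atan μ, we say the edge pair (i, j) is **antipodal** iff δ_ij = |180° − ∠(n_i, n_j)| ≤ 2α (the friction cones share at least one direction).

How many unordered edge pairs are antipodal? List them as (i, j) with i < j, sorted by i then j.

α = atan 0.6 = 30.96°;  2α = 61.93°
n_0 = (+0.9535, -0.3013)
n_1 = (+0.8493, +0.5279)
n_2 = (+0.4763, +0.8793)
n_3 = (-0.3707, +0.9287)
n_4 = (-0.9503, -0.3112)
n_5 = (-0.1473, -0.9891)
n_6 = (+0.4588, -0.8886)
  (0,1): δ = 130.60°  ·
  (0,2): δ = 100.91°  ·
  (0,3): δ = 50.71°  ✓
  (0,4): δ = 35.67°  ✓
  (0,5): δ = 99.06°  ·
  (0,6): δ = 134.84°  ·
  (1,2): δ = 150.31°  ·
  (1,3): δ = 100.11°  ·
  (1,4): δ = 13.73°  ✓
  (1,5): δ = 49.66°  ✓
  (1,6): δ = 85.44°  ·
  (2,3): δ = 129.80°  ·
  (2,4): δ = 43.42°  ✓
  (2,5): δ = 19.97°  ✓
  (2,6): δ = 55.75°  ✓
  (3,4): δ = 93.63°  ·
  (3,5): δ = 30.23°  ✓
  (3,6): δ = 5.55°  ✓
  (4,5): δ = 116.60°  ·
  (4,6): δ = 80.83°  ·
  (5,6): δ = 144.22°  ·
antipodal pairs: 9

count = 9; pairs: (0,3), (0,4), (1,4), (1,5), (2,4), (2,5), (2,6), (3,5), (3,6)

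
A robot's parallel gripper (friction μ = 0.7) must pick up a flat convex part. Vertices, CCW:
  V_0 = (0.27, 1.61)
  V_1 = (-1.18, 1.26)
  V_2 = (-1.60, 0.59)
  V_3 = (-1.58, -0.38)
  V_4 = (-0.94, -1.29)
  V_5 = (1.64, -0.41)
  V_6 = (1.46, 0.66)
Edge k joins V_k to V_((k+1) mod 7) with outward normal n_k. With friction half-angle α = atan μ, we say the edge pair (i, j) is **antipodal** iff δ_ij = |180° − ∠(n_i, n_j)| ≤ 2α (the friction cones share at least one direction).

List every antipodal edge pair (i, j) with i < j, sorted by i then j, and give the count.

count = 9; pairs: (0,3), (0,4), (1,4), (1,5), (2,5), (2,6), (3,5), (3,6), (4,6)

α = atan 0.7 = 34.99°;  2α = 69.98°
n_0 = (-0.2346, +0.9721)
n_1 = (-0.8473, +0.5311)
n_2 = (-0.9998, -0.0206)
n_3 = (-0.8180, -0.5753)
n_4 = (+0.3228, -0.9465)
n_5 = (+0.9861, +0.1659)
n_6 = (+0.6239, +0.7815)
  (0,1): δ = 135.65°  ·
  (0,2): δ = 102.39°  ·
  (0,3): δ = 68.45°  ✓
  (0,4): δ = 5.26°  ✓
  (0,5): δ = 85.98°  ·
  (0,6): δ = 127.83°  ·
  (1,2): δ = 146.74°  ·
  (1,3): δ = 112.80°  ·
  (1,4): δ = 39.08°  ✓
  (1,5): δ = 41.63°  ✓
  (1,6): δ = 83.48°  ·
  (2,3): δ = 146.06°  ·
  (2,4): δ = 72.35°  ·
  (2,5): δ = 8.37°  ✓
  (2,6): δ = 50.22°  ✓
  (3,4): δ = 106.28°  ·
  (3,5): δ = 25.57°  ✓
  (3,6): δ = 16.28°  ✓
  (4,5): δ = 99.28°  ·
  (4,6): δ = 57.43°  ✓
  (5,6): δ = 138.15°  ·
antipodal pairs: 9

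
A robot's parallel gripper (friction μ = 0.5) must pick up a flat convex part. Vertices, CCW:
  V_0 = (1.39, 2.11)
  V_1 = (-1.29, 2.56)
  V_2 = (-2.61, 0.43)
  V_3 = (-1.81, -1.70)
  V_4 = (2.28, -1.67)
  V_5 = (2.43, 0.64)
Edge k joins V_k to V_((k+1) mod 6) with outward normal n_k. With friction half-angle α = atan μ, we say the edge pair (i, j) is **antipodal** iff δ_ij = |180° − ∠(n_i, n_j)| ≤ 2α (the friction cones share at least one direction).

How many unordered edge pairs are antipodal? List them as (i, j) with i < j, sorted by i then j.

α = atan 0.5 = 26.57°;  2α = 53.13°
n_0 = (+0.1656, +0.9862)
n_1 = (-0.8500, +0.5268)
n_2 = (-0.9361, -0.3516)
n_3 = (+0.0073, -1.0000)
n_4 = (+0.9979, -0.0648)
n_5 = (+0.8164, +0.5776)
  (0,1): δ = 112.26°  ·
  (0,2): δ = 59.88°  ·
  (0,3): δ = 9.95°  ✓
  (0,4): δ = 95.82°  ·
  (0,5): δ = 134.81°  ·
  (1,2): δ = 127.63°  ·
  (1,3): δ = 57.79°  ·
  (1,4): δ = 28.07°  ✓
  (1,5): δ = 67.07°  ·
  (2,3): δ = 110.17°  ·
  (2,4): δ = 24.30°  ✓
  (2,5): δ = 14.69°  ✓
  (3,4): δ = 94.14°  ·
  (3,5): δ = 55.14°  ·
  (4,5): δ = 141.01°  ·
antipodal pairs: 4

count = 4; pairs: (0,3), (1,4), (2,4), (2,5)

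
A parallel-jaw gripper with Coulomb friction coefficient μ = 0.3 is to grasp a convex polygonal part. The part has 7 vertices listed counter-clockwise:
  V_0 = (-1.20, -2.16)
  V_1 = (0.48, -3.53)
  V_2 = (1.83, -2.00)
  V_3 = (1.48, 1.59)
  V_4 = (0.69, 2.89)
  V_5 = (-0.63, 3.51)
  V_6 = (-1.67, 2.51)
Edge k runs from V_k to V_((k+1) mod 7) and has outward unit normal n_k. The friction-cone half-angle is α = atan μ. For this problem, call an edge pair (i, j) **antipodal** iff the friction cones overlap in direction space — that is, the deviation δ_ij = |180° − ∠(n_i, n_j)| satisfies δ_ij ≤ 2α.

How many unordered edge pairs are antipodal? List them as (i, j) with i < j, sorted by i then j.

α = atan 0.3 = 16.70°;  2α = 33.40°
n_0 = (-0.6320, -0.7750)
n_1 = (+0.7498, -0.6616)
n_2 = (+0.9953, +0.0970)
n_3 = (+0.8546, +0.5193)
n_4 = (+0.4251, +0.9051)
n_5 = (-0.6931, +0.7208)
n_6 = (-0.9950, -0.1001)
  (0,1): δ = 92.23°  ·
  (0,2): δ = 45.24°  ·
  (0,3): δ = 19.52°  ✓
  (0,4): δ = 14.04°  ✓
  (0,5): δ = 83.07°  ·
  (0,6): δ = 134.94°  ·
  (1,2): δ = 133.01°  ·
  (1,3): δ = 107.29°  ·
  (1,4): δ = 73.74°  ·
  (1,5): δ = 4.70°  ✓
  (1,6): δ = 47.17°  ·
  (2,3): δ = 154.28°  ·
  (2,4): δ = 120.73°  ·
  (2,5): δ = 51.69°  ·
  (2,6): δ = 0.18°  ✓
  (3,4): δ = 146.45°  ·
  (3,5): δ = 77.41°  ·
  (3,6): δ = 25.54°  ✓
  (4,5): δ = 110.96°  ·
  (4,6): δ = 59.09°  ·
  (5,6): δ = 128.13°  ·
antipodal pairs: 5

count = 5; pairs: (0,3), (0,4), (1,5), (2,6), (3,6)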